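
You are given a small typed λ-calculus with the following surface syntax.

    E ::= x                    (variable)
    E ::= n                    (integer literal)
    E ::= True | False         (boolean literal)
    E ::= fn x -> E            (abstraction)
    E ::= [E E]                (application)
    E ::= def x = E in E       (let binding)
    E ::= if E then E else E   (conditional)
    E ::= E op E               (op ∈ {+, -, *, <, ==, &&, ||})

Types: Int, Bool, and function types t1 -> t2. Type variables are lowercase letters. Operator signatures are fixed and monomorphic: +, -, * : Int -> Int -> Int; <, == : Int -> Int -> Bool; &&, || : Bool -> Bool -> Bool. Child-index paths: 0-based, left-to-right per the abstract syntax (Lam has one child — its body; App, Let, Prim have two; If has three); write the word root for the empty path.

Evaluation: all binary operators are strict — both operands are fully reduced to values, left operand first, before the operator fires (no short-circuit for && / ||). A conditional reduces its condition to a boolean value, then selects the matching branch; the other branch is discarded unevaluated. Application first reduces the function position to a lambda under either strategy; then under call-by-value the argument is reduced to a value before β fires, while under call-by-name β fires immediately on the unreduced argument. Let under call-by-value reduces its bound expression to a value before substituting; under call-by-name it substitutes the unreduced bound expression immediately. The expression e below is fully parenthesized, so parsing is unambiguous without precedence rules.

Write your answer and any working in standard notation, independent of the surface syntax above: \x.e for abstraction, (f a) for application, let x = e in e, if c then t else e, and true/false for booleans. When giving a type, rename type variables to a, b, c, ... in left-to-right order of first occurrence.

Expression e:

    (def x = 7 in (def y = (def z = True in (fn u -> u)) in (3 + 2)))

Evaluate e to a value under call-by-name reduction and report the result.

Answer: 5

Derivation:
step 0: (let x = 7 in (let y = (let z = true in (\u.u)) in (3 + 2)))
step 1: [let@root] (let y = (let z = true in (\u.u)) in (3 + 2))
step 2: [let@root] (3 + 2)
step 3: [delta@root] 5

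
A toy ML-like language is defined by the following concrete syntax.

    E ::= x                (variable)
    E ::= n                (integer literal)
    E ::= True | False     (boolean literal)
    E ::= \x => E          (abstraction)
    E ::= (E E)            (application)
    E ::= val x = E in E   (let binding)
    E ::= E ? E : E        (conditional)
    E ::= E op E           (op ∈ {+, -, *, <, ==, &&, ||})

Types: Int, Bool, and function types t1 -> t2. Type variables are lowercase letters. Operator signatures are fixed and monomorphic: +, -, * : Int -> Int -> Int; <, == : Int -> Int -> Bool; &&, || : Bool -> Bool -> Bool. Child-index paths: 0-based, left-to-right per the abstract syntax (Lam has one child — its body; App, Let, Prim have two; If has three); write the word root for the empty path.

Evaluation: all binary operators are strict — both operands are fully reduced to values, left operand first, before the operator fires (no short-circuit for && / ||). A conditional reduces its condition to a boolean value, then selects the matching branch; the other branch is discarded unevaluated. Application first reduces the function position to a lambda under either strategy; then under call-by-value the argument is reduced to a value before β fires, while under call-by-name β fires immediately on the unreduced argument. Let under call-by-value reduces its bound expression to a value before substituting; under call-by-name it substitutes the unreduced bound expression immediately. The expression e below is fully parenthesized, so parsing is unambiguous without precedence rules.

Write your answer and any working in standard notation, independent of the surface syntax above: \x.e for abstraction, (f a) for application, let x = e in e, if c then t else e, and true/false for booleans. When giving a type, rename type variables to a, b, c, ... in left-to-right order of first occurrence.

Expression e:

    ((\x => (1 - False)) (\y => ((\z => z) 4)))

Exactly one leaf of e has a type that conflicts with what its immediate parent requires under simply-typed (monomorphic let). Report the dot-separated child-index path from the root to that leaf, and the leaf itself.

Trace:
  unify Int ~ Int
  unify Bool ~ Int
  FAIL: mismatch Bool ~ Int

Answer: 0.0.1 : false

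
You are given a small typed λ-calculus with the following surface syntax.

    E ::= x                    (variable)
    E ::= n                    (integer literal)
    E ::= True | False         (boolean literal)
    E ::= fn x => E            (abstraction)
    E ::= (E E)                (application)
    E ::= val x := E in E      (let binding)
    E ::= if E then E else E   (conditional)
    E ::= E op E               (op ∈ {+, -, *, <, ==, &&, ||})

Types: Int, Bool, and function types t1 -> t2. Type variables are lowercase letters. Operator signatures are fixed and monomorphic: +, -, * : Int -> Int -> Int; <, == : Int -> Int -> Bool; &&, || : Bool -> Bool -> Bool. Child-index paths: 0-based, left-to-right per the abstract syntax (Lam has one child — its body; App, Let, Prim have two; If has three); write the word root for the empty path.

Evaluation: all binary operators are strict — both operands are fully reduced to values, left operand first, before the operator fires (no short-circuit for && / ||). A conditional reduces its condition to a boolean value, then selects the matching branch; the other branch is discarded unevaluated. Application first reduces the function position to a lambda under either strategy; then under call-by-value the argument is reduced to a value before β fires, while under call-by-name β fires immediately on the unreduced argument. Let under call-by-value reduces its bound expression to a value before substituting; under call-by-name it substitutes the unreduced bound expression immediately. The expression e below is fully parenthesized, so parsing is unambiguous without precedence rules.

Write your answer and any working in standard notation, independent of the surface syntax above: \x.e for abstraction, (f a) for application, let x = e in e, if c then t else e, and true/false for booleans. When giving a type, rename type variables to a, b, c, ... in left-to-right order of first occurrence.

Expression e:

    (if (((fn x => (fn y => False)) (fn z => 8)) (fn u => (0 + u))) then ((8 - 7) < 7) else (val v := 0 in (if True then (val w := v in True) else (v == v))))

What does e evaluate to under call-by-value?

Answer: true

Derivation:
step 0: (if (((\x.(\y.false)) (\z.8)) (\u.(0 + u))) then ((8 - 7) < 7) else (let v = 0 in (if true then (let w = v in true) else (v == v))))
step 1: [beta@0.0] (if ((\y.false) (\u.(0 + u))) then ((8 - 7) < 7) else (let v = 0 in (if true then (let w = v in true) else (v == v))))
step 2: [beta@0] (if false then ((8 - 7) < 7) else (let v = 0 in (if true then (let w = v in true) else (v == v))))
step 3: [if@root] (let v = 0 in (if true then (let w = v in true) else (v == v)))
step 4: [let@root] (if true then (let w = 0 in true) else (0 == 0))
step 5: [if@root] (let w = 0 in true)
step 6: [let@root] true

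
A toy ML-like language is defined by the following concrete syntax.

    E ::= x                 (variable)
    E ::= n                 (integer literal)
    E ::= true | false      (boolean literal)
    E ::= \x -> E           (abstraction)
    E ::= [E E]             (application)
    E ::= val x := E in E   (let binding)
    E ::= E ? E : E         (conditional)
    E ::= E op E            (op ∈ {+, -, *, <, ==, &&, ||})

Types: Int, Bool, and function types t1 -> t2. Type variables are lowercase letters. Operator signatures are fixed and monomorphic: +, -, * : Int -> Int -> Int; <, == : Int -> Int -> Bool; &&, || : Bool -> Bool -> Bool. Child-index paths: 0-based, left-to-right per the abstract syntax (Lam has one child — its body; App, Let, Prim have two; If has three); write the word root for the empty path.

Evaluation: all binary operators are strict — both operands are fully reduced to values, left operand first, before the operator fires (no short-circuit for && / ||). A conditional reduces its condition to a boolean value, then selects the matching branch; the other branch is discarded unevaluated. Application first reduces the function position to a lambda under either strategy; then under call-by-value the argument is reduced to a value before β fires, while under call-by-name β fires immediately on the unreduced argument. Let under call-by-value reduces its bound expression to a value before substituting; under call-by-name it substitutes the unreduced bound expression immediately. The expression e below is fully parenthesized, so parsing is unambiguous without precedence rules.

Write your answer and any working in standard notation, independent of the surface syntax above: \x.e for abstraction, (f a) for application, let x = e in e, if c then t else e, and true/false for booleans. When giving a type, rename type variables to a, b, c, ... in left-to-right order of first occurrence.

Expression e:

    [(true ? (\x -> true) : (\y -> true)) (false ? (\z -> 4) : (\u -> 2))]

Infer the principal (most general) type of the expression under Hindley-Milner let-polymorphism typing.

Working:
  unify Bool ~ Bool
\x._ : a -> Bool
\y._ : b -> Bool
  unify a -> Bool ~ b -> Bool
  unify a ~ b
  unify Bool ~ Bool
  unify Bool ~ Bool
\z._ : c -> Int
\u._ : d -> Int
  unify c -> Int ~ d -> Int
  unify c ~ d
  unify Int ~ Int
  unify b -> Bool ~ (d -> Int) -> e
  unify b ~ d -> Int
  unify Bool ~ e
_ _ : Bool

Answer: Bool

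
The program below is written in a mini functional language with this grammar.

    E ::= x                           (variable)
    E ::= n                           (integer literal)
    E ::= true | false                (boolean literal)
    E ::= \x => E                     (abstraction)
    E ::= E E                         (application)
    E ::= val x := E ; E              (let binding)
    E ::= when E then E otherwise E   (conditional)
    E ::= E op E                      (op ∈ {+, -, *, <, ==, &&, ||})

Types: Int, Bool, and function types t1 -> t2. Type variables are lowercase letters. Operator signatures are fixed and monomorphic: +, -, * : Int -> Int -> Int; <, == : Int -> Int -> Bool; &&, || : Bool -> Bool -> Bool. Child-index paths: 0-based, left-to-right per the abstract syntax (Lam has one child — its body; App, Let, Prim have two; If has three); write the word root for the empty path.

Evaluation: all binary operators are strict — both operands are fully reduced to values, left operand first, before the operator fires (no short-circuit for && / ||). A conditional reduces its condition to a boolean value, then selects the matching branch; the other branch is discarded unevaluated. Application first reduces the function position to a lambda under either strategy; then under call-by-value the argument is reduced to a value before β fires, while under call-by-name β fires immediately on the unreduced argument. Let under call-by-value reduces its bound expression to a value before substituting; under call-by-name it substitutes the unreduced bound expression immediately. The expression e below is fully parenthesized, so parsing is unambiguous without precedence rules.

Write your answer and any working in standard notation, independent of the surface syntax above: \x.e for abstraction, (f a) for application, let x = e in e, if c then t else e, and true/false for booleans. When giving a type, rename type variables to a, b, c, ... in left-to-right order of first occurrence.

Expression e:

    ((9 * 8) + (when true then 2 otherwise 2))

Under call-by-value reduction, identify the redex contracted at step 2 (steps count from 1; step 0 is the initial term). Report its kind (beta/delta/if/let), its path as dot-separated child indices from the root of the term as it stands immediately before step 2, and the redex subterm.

Derivation:
step 0: ((9 * 8) + (if true then 2 else 2))
step 1: [delta@0] (72 + (if true then 2 else 2))
step 2: [if@1] (72 + 2)

Answer: if at 1 : (if true then 2 else 2)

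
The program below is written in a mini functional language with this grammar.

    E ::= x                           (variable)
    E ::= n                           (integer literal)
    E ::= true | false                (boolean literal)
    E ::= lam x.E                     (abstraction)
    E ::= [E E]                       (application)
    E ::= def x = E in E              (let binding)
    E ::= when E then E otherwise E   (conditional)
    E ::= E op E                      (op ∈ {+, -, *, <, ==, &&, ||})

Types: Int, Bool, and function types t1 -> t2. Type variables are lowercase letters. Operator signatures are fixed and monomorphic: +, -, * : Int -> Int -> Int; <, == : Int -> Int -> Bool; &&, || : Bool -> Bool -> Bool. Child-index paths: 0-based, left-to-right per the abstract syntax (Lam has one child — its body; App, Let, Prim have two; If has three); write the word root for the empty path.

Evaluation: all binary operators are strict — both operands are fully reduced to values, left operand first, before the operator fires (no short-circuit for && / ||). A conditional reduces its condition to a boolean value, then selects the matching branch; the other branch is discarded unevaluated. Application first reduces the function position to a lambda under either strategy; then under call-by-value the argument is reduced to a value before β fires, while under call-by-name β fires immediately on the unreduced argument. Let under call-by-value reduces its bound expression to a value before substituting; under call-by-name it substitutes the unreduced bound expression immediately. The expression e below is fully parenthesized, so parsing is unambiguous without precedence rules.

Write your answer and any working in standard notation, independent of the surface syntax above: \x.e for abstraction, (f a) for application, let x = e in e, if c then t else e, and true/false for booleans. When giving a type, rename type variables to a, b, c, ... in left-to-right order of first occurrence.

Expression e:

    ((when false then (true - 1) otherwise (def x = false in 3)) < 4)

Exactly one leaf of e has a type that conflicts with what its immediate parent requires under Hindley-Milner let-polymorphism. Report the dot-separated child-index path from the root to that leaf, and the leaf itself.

Answer: 0.1.0 : true

Working:
  unify Bool ~ Bool
  unify Bool ~ Int
  FAIL: mismatch Bool ~ Int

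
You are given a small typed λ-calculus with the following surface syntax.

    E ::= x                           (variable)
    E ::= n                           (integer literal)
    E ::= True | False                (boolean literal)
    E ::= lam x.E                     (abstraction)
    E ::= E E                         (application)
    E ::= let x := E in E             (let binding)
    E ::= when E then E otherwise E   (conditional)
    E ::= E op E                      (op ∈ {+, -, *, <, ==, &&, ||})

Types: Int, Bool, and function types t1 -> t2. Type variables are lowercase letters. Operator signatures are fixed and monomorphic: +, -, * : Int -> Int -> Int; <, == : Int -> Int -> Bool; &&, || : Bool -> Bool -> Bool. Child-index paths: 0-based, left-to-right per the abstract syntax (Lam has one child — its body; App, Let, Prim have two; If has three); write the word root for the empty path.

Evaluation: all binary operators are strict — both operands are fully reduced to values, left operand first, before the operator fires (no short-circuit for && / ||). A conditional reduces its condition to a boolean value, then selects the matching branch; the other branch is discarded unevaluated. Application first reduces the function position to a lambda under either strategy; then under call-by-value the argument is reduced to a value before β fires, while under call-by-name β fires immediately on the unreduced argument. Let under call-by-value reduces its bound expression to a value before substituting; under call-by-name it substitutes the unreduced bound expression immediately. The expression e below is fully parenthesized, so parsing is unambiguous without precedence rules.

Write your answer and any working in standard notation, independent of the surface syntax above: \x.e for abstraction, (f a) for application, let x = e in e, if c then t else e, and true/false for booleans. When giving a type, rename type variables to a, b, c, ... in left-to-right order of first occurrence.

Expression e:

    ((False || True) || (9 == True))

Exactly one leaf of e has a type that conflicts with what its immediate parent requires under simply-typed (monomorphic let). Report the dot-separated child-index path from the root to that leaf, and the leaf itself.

Derivation:
  unify Bool ~ Bool
  unify Bool ~ Bool
  unify Bool ~ Bool
  unify Int ~ Int
  unify Bool ~ Int
  FAIL: mismatch Bool ~ Int

Answer: 1.1 : true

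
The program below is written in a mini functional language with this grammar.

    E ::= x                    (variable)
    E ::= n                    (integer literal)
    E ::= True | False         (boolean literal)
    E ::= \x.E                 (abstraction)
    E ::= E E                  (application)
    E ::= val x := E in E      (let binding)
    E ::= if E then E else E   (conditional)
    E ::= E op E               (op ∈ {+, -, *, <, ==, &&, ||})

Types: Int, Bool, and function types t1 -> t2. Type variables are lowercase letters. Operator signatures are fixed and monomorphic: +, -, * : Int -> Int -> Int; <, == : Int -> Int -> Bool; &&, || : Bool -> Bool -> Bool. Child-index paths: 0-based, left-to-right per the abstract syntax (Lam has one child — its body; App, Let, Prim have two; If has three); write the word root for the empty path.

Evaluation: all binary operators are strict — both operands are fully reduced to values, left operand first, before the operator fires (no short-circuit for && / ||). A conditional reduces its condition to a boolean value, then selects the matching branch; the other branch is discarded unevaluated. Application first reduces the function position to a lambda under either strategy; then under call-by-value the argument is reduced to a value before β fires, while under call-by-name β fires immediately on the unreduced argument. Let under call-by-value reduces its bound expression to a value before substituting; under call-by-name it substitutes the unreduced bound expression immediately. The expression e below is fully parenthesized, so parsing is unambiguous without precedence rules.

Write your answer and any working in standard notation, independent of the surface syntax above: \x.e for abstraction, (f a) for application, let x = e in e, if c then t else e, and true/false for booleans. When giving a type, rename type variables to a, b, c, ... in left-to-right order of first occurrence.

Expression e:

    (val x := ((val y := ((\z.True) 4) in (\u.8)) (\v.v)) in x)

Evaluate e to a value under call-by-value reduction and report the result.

Working:
step 0: (let x = ((let y = ((\z.true) 4) in (\u.8)) (\v.v)) in x)
step 1: [beta@0.0.0] (let x = ((let y = true in (\u.8)) (\v.v)) in x)
step 2: [let@0.0] (let x = ((\u.8) (\v.v)) in x)
step 3: [beta@0] (let x = 8 in x)
step 4: [let@root] 8

Answer: 8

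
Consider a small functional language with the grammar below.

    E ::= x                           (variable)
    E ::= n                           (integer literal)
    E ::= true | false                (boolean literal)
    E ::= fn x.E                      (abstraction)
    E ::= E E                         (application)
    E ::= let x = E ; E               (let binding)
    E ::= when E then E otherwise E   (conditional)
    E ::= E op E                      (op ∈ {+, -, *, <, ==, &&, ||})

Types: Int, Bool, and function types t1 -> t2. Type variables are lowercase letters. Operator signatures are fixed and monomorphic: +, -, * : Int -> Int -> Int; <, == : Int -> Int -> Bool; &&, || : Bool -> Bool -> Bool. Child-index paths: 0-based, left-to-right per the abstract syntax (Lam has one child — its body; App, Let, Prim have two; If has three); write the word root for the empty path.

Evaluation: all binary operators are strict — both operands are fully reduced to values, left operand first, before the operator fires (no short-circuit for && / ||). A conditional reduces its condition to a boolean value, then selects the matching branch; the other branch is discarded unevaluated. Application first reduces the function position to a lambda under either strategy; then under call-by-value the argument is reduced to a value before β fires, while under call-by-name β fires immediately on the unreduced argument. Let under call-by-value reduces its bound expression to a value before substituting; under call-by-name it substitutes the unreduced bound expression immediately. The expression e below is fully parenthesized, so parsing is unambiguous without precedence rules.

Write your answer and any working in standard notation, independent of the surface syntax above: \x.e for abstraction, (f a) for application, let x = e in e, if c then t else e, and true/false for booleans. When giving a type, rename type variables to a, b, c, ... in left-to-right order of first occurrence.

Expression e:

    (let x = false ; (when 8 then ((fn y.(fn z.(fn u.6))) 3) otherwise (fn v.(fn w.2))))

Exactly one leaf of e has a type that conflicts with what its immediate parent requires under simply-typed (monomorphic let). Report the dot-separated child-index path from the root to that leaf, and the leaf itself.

Answer: 1.0 : 8

Trace:
let x : Bool
  unify Int ~ Bool
  FAIL: mismatch Int ~ Bool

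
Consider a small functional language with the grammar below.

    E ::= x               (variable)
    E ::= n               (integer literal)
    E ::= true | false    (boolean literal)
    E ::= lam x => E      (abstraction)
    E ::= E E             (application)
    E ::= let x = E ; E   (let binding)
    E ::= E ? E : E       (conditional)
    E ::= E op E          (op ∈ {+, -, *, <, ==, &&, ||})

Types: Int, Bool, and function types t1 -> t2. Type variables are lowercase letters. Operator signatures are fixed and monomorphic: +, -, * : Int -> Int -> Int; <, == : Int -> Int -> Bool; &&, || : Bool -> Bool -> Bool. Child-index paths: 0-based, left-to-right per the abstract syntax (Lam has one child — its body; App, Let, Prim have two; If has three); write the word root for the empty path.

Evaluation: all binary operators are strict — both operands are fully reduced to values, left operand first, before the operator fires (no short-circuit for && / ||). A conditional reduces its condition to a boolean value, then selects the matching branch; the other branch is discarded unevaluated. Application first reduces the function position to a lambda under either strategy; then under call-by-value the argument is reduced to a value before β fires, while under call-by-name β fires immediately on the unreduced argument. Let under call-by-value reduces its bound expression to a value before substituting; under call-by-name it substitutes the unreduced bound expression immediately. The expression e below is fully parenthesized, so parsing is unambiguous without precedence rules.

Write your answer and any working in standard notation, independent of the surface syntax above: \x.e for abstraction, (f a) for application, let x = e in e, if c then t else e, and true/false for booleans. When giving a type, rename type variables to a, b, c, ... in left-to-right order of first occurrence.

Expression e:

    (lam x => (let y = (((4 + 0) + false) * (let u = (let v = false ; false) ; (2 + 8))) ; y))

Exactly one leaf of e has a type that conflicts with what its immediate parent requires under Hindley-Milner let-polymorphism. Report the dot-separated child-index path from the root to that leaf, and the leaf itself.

Trace:
  unify Int ~ Int
  unify Int ~ Int
  unify Int ~ Int
  unify Bool ~ Int
  FAIL: mismatch Bool ~ Int

Answer: 0.0.0.1 : false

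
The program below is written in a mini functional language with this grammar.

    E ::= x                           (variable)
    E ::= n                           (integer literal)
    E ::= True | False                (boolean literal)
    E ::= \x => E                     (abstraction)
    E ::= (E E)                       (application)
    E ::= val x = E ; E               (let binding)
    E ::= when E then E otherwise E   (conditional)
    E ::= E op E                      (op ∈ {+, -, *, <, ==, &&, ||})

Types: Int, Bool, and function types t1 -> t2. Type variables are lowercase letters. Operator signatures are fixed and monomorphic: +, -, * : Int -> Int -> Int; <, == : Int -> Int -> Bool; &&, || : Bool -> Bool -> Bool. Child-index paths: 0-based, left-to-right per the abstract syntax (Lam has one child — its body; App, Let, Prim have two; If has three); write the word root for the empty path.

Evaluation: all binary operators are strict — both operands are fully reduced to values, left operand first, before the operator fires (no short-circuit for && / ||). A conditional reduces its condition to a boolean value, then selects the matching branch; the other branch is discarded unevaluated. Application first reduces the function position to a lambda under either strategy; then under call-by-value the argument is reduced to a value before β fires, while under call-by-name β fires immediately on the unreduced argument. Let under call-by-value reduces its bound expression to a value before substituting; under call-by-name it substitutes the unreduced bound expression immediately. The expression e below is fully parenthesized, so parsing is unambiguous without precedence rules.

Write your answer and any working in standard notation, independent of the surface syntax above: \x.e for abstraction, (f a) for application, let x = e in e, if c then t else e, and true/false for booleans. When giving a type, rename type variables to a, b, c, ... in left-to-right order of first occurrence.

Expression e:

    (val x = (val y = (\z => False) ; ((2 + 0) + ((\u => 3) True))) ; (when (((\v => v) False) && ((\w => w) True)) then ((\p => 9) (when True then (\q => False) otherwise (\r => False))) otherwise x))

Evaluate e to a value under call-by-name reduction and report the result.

Answer: 5

Trace:
step 0: (let x = (let y = (\z.false) in ((2 + 0) + ((\u.3) true))) in (if (((\v.v) false) && ((\w.w) true)) then ((\p.9) (if true then (\q.false) else (\r.false))) else x))
step 1: [let@root] (if (((\v.v) false) && ((\w.w) true)) then ((\p.9) (if true then (\q.false) else (\r.false))) else (let y = (\z.false) in ((2 + 0) + ((\u.3) true))))
step 2: [beta@0.0] (if (false && ((\w.w) true)) then ((\p.9) (if true then (\q.false) else (\r.false))) else (let y = (\z.false) in ((2 + 0) + ((\u.3) true))))
step 3: [beta@0.1] (if (false && true) then ((\p.9) (if true then (\q.false) else (\r.false))) else (let y = (\z.false) in ((2 + 0) + ((\u.3) true))))
step 4: [delta@0] (if false then ((\p.9) (if true then (\q.false) else (\r.false))) else (let y = (\z.false) in ((2 + 0) + ((\u.3) true))))
step 5: [if@root] (let y = (\z.false) in ((2 + 0) + ((\u.3) true)))
step 6: [let@root] ((2 + 0) + ((\u.3) true))
step 7: [delta@0] (2 + ((\u.3) true))
step 8: [beta@1] (2 + 3)
step 9: [delta@root] 5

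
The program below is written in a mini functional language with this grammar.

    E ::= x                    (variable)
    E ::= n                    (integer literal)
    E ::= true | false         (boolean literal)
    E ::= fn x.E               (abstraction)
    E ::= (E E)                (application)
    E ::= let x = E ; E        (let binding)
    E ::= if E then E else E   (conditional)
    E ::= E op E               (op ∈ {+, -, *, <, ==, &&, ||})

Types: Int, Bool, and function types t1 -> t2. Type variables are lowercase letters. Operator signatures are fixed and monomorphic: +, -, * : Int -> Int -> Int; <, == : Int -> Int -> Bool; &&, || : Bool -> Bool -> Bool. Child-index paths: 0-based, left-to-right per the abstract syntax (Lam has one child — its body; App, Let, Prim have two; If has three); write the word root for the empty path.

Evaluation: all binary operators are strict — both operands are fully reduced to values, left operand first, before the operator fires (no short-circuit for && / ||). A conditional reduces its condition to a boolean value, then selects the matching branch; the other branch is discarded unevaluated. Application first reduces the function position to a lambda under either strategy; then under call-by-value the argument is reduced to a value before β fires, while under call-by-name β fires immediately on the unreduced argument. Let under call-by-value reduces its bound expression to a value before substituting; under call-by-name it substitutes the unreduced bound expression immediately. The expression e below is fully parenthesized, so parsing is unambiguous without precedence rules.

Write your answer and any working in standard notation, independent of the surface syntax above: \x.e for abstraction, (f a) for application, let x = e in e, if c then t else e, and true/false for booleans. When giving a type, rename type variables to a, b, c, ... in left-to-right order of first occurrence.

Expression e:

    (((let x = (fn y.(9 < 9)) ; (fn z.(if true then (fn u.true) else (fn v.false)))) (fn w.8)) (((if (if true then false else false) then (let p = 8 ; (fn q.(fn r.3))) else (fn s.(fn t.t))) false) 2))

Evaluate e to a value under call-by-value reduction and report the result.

Answer: true

Derivation:
step 0: (((let x = (\y.(9 < 9)) in (\z.(if true then (\u.true) else (\v.false)))) (\w.8)) (((if (if true then false else false) then (let p = 8 in (\q.(\r.3))) else (\s.(\t.t))) false) 2))
step 1: [let@0.0] (((\z.(if true then (\u.true) else (\v.false))) (\w.8)) (((if (if true then false else false) then (let p = 8 in (\q.(\r.3))) else (\s.(\t.t))) false) 2))
step 2: [beta@0] ((if true then (\u.true) else (\v.false)) (((if (if true then false else false) then (let p = 8 in (\q.(\r.3))) else (\s.(\t.t))) false) 2))
step 3: [if@0] ((\u.true) (((if (if true then false else false) then (let p = 8 in (\q.(\r.3))) else (\s.(\t.t))) false) 2))
step 4: [if@1.0.0.0] ((\u.true) (((if false then (let p = 8 in (\q.(\r.3))) else (\s.(\t.t))) false) 2))
step 5: [if@1.0.0] ((\u.true) (((\s.(\t.t)) false) 2))
step 6: [beta@1.0] ((\u.true) ((\t.t) 2))
step 7: [beta@1] ((\u.true) 2)
step 8: [beta@root] true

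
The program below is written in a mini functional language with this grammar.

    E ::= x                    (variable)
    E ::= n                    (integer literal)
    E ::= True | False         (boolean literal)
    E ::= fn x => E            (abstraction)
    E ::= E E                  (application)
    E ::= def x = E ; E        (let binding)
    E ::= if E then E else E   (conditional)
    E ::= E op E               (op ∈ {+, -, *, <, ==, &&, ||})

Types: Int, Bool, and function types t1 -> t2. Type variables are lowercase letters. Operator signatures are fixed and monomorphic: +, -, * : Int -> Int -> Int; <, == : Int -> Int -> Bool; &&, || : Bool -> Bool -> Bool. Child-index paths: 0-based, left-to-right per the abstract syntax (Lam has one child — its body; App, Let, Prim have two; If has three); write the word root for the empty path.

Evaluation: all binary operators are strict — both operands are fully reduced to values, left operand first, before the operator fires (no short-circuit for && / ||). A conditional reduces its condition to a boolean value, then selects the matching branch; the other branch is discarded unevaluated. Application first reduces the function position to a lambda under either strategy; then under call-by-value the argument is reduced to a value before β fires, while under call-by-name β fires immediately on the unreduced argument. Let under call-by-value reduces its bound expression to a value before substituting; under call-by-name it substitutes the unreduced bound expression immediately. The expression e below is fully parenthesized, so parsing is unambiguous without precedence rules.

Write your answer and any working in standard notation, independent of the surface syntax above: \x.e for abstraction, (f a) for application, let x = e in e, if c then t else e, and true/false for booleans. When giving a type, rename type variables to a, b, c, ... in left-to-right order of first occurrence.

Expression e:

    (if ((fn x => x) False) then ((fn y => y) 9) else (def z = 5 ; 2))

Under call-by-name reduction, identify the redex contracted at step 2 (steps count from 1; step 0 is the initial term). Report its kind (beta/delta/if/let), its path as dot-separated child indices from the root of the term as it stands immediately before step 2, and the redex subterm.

Answer: if at root : (if false then ((\y.y) 9) else (let z = 5 in 2))

Trace:
step 0: (if ((\x.x) false) then ((\y.y) 9) else (let z = 5 in 2))
step 1: [beta@0] (if false then ((\y.y) 9) else (let z = 5 in 2))
step 2: [if@root] (let z = 5 in 2)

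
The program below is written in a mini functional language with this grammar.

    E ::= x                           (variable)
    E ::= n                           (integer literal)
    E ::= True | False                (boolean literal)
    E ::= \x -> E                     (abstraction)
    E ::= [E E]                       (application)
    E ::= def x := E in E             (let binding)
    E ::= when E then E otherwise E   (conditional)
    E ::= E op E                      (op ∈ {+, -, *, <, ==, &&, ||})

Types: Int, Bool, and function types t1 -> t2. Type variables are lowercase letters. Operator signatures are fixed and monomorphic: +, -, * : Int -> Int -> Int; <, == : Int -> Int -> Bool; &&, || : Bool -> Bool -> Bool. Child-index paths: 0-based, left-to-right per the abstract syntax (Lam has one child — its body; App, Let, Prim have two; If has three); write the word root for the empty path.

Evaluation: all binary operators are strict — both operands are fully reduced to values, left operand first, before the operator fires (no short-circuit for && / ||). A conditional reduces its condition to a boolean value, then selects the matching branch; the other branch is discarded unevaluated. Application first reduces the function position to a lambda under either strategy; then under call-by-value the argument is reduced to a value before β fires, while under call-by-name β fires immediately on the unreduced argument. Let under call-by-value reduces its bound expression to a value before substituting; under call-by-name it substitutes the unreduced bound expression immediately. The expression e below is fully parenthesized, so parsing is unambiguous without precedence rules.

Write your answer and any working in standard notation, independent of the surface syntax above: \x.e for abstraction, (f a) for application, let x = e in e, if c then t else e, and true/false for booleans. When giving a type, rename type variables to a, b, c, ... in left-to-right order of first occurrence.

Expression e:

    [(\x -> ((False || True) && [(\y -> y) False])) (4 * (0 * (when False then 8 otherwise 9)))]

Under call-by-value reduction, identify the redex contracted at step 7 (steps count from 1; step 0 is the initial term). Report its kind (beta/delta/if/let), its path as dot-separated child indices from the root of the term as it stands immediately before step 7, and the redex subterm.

Answer: delta at root : (true && false)

Derivation:
step 0: ((\x.((false || true) && ((\y.y) false))) (4 * (0 * (if false then 8 else 9))))
step 1: [if@1.1.1] ((\x.((false || true) && ((\y.y) false))) (4 * (0 * 9)))
step 2: [delta@1.1] ((\x.((false || true) && ((\y.y) false))) (4 * 0))
step 3: [delta@1] ((\x.((false || true) && ((\y.y) false))) 0)
step 4: [beta@root] ((false || true) && ((\y.y) false))
step 5: [delta@0] (true && ((\y.y) false))
step 6: [beta@1] (true && false)
step 7: [delta@root] false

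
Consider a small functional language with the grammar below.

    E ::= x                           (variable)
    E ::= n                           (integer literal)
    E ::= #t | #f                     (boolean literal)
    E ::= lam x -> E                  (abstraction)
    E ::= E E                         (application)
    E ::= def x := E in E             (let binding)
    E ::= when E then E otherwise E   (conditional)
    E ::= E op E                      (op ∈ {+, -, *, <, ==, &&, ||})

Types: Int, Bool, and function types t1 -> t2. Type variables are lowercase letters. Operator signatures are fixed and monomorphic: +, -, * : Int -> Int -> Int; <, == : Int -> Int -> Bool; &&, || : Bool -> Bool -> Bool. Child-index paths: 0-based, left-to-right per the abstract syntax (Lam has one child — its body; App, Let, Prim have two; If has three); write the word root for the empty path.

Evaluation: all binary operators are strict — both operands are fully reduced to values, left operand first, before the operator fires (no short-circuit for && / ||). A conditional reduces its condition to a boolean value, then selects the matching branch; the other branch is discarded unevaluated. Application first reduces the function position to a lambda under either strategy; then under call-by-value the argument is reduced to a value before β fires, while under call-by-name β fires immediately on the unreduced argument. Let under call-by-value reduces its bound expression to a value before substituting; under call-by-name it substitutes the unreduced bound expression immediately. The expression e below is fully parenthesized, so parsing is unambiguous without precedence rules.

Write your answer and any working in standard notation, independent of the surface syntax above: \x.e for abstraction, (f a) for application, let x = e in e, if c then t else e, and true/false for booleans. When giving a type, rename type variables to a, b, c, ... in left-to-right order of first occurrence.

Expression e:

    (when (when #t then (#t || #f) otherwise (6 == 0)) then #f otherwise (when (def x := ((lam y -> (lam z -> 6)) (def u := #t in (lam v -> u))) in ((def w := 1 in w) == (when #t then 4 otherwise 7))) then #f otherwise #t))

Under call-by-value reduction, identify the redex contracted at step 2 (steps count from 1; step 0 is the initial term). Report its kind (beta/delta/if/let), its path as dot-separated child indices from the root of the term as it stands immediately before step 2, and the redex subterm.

Answer: delta at 0 : (true || false)

Working:
step 0: (if (if true then (true || false) else (6 == 0)) then false else (if (let x = ((\y.(\z.6)) (let u = true in (\v.u))) in ((let w = 1 in w) == (if true then 4 else 7))) then false else true))
step 1: [if@0] (if (true || false) then false else (if (let x = ((\y.(\z.6)) (let u = true in (\v.u))) in ((let w = 1 in w) == (if true then 4 else 7))) then false else true))
step 2: [delta@0] (if true then false else (if (let x = ((\y.(\z.6)) (let u = true in (\v.u))) in ((let w = 1 in w) == (if true then 4 else 7))) then false else true))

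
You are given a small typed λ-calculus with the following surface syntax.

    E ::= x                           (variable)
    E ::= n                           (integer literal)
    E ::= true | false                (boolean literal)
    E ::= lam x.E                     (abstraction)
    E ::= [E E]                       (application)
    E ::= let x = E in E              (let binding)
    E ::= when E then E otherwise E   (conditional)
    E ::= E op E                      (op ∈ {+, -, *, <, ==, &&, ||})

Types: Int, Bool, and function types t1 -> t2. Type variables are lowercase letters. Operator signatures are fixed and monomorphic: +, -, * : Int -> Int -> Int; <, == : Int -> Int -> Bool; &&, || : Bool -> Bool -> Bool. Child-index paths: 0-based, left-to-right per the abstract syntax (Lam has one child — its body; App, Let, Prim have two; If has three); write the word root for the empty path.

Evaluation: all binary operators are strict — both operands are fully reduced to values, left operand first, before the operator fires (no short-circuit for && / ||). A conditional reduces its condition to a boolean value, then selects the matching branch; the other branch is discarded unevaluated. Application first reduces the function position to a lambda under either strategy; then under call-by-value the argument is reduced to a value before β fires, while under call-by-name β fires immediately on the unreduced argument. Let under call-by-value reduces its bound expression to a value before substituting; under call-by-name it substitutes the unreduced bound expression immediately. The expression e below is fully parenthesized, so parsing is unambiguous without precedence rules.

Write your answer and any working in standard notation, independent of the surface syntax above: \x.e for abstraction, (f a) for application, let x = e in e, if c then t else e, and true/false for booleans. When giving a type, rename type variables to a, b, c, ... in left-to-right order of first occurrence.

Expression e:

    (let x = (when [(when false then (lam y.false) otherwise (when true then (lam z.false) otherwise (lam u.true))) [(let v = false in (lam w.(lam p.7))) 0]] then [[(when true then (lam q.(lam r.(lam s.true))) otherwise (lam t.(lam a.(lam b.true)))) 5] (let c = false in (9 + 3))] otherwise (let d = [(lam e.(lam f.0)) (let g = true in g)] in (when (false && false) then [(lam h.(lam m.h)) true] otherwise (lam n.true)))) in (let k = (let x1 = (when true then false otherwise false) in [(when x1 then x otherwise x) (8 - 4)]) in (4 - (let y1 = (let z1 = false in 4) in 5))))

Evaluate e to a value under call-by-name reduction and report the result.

Answer: -1

Working:
step 0: (let x = (if ((if false then (\y.false) else (if true then (\z.false) else (\u.true))) ((let v = false in (\w.(\p.7))) 0)) then (((if true then (\q.(\r.(\s.true))) else (\t.(\a.(\b.true)))) 5) (let c = false in (9 + 3))) else (let d = ((\e.(\f.0)) (let g = true in g)) in (if (false && false) then ((\h.(\m.h)) true) else (\n.true)))) in (let k = (let x1 = (if true then false else false) in ((if x1 then x else x) (8 - 4))) in (4 - (let y1 = (let z1 = false in 4) in 5))))
step 1: [let@root] (let k = (let x1 = (if true then false else false) in ((if x1 then (if ((if false then (\y.false) else (if true then (\z.false) else (\u.true))) ((let v = false in (\w.(\p.7))) 0)) then (((if true then (\q.(\r.(\s.true))) else (\t.(\a.(\b.true)))) 5) (let c = false in (9 + 3))) else (let d = ((\e.(\f.0)) (let g = true in g)) in (if (false && false) then ((\h.(\m.h)) true) else (\n.true)))) else (if ((if false then (\y.false) else (if true then (\z.false) else (\u.true))) ((let v = false in (\w.(\p.7))) 0)) then (((if true then (\q.(\r.(\s.true))) else (\t.(\a.(\b.true)))) 5) (let c = false in (9 + 3))) else (let d = ((\e.(\f.0)) (let g = true in g)) in (if (false && false) then ((\h.(\m.h)) true) else (\n.true))))) (8 - 4))) in (4 - (let y1 = (let z1 = false in 4) in 5)))
step 2: [let@root] (4 - (let y1 = (let z1 = false in 4) in 5))
step 3: [let@1] (4 - 5)
step 4: [delta@root] -1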